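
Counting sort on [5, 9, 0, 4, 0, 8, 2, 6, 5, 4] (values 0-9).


Input: [5, 9, 0, 4, 0, 8, 2, 6, 5, 4]
Counts: [2, 0, 1, 0, 2, 2, 1, 0, 1, 1]

Sorted: [0, 0, 2, 4, 4, 5, 5, 6, 8, 9]


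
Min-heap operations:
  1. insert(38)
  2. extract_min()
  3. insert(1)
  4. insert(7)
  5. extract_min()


insert(38) -> [38]
extract_min()->38, []
insert(1) -> [1]
insert(7) -> [1, 7]
extract_min()->1, [7]

Final heap: [7]


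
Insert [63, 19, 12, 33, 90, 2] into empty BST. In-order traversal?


Insert 63: root
Insert 19: L from 63
Insert 12: L from 63 -> L from 19
Insert 33: L from 63 -> R from 19
Insert 90: R from 63
Insert 2: L from 63 -> L from 19 -> L from 12

In-order: [2, 12, 19, 33, 63, 90]


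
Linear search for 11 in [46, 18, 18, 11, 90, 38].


i=0: 46!=11
i=1: 18!=11
i=2: 18!=11
i=3: 11==11 found!

Found at 3, 4 comps


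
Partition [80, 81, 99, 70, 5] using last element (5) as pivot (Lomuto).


Pivot: 5
Place pivot at 0: [5, 81, 99, 70, 80]

Partitioned: [5, 81, 99, 70, 80]


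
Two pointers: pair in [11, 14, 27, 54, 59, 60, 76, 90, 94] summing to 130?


lo=0(11)+hi=8(94)=105
lo=1(14)+hi=8(94)=108
lo=2(27)+hi=8(94)=121
lo=3(54)+hi=8(94)=148
lo=3(54)+hi=7(90)=144
lo=3(54)+hi=6(76)=130

Yes: 54+76=130


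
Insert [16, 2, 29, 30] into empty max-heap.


Insert 16: [16]
Insert 2: [16, 2]
Insert 29: [29, 2, 16]
Insert 30: [30, 29, 16, 2]

Final heap: [30, 29, 16, 2]


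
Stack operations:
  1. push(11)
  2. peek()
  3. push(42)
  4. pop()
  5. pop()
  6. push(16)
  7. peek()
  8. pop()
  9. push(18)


push(11) -> [11]
peek()->11
push(42) -> [11, 42]
pop()->42, [11]
pop()->11, []
push(16) -> [16]
peek()->16
pop()->16, []
push(18) -> [18]

Final stack: [18]


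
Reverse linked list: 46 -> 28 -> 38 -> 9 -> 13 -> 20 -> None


Step 1: curr=46, set curr.next=prev(None) | reversed so far: 46
Step 2: curr=28, set curr.next=prev(46) | reversed so far: 28 -> 46
Step 3: curr=38, set curr.next=prev(28) | reversed so far: 38 -> 28 -> 46
Step 4: curr=9, set curr.next=prev(38) | reversed so far: 9 -> 38 -> 28 -> 46
Step 5: curr=13, set curr.next=prev(9) | reversed so far: 13 -> 9 -> 38 -> 28 -> 46
Step 6: curr=20, set curr.next=prev(13) | reversed so far: 20 -> 13 -> 9 -> 38 -> 28 -> 46

20 -> 13 -> 9 -> 38 -> 28 -> 46 -> None


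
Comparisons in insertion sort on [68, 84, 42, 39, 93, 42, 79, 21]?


Algorithm: insertion sort
Input: [68, 84, 42, 39, 93, 42, 79, 21]
Sorted: [21, 39, 42, 42, 68, 79, 84, 93]

21


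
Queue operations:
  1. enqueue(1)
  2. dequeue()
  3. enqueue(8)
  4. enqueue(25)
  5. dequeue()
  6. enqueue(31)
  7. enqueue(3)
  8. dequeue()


enqueue(1) -> [1]
dequeue()->1, []
enqueue(8) -> [8]
enqueue(25) -> [8, 25]
dequeue()->8, [25]
enqueue(31) -> [25, 31]
enqueue(3) -> [25, 31, 3]
dequeue()->25, [31, 3]

Final queue: [31, 3]


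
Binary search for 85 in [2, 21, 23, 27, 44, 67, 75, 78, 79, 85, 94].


Step 1: lo=0, hi=10, mid=5, val=67
Step 2: lo=6, hi=10, mid=8, val=79
Step 3: lo=9, hi=10, mid=9, val=85

Found at index 9


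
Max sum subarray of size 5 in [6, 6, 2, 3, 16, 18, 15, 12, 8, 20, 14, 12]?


[0:5]: 33
[1:6]: 45
[2:7]: 54
[3:8]: 64
[4:9]: 69
[5:10]: 73
[6:11]: 69
[7:12]: 66

Max: 73 at [5:10]


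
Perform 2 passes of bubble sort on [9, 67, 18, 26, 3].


Initial: [9, 67, 18, 26, 3]
Pass 1: [9, 18, 26, 3, 67] (3 swaps)
Pass 2: [9, 18, 3, 26, 67] (1 swaps)

After 2 passes: [9, 18, 3, 26, 67]


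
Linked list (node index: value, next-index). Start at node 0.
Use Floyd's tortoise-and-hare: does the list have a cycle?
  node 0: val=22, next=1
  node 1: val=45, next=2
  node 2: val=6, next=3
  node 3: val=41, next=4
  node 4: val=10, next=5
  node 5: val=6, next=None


Floyd's tortoise (slow, +1) and hare (fast, +2):
  init: slow=0, fast=0
  step 1: slow=1, fast=2
  step 2: slow=2, fast=4
  step 3: fast 4->5->None, no cycle

Cycle: no


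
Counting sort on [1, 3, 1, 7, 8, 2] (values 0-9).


Input: [1, 3, 1, 7, 8, 2]
Counts: [0, 2, 1, 1, 0, 0, 0, 1, 1, 0]

Sorted: [1, 1, 2, 3, 7, 8]


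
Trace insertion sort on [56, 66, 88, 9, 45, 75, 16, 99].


Initial: [56, 66, 88, 9, 45, 75, 16, 99]
Insert 66: [56, 66, 88, 9, 45, 75, 16, 99]
Insert 88: [56, 66, 88, 9, 45, 75, 16, 99]
Insert 9: [9, 56, 66, 88, 45, 75, 16, 99]
Insert 45: [9, 45, 56, 66, 88, 75, 16, 99]
Insert 75: [9, 45, 56, 66, 75, 88, 16, 99]
Insert 16: [9, 16, 45, 56, 66, 75, 88, 99]
Insert 99: [9, 16, 45, 56, 66, 75, 88, 99]

Sorted: [9, 16, 45, 56, 66, 75, 88, 99]


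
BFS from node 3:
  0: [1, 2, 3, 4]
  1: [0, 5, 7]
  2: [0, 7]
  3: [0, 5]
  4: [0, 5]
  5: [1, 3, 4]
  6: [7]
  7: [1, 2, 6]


Visit 3, enqueue [0, 5]
Visit 0, enqueue [1, 2, 4]
Visit 5, enqueue []
Visit 1, enqueue [7]
Visit 2, enqueue []
Visit 4, enqueue []
Visit 7, enqueue [6]
Visit 6, enqueue []

BFS order: [3, 0, 5, 1, 2, 4, 7, 6]


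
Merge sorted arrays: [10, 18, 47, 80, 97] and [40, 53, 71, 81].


Take 10 from A
Take 18 from A
Take 40 from B
Take 47 from A
Take 53 from B
Take 71 from B
Take 80 from A
Take 81 from B

Merged: [10, 18, 40, 47, 53, 71, 80, 81, 97]


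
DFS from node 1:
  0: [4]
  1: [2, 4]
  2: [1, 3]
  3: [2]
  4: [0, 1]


Visit 1, push [4, 2]
Visit 2, push [3]
Visit 3, push []
Visit 4, push [0]
Visit 0, push []

DFS order: [1, 2, 3, 4, 0]


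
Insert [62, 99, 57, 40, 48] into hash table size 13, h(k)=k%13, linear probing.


Insert 62: h=10 -> slot 10
Insert 99: h=8 -> slot 8
Insert 57: h=5 -> slot 5
Insert 40: h=1 -> slot 1
Insert 48: h=9 -> slot 9

Table: [None, 40, None, None, None, 57, None, None, 99, 48, 62, None, None]


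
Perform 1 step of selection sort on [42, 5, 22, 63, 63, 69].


Initial: [42, 5, 22, 63, 63, 69]
Step 1: min=5 at 1
  Swap: [5, 42, 22, 63, 63, 69]

After 1 step: [5, 42, 22, 63, 63, 69]


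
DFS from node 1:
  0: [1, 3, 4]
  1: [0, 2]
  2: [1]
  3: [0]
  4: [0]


Visit 1, push [2, 0]
Visit 0, push [4, 3]
Visit 3, push []
Visit 4, push []
Visit 2, push []

DFS order: [1, 0, 3, 4, 2]


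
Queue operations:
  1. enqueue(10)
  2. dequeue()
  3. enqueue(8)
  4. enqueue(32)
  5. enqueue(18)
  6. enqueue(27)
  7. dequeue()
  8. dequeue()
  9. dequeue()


enqueue(10) -> [10]
dequeue()->10, []
enqueue(8) -> [8]
enqueue(32) -> [8, 32]
enqueue(18) -> [8, 32, 18]
enqueue(27) -> [8, 32, 18, 27]
dequeue()->8, [32, 18, 27]
dequeue()->32, [18, 27]
dequeue()->18, [27]

Final queue: [27]


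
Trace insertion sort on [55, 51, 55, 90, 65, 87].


Initial: [55, 51, 55, 90, 65, 87]
Insert 51: [51, 55, 55, 90, 65, 87]
Insert 55: [51, 55, 55, 90, 65, 87]
Insert 90: [51, 55, 55, 90, 65, 87]
Insert 65: [51, 55, 55, 65, 90, 87]
Insert 87: [51, 55, 55, 65, 87, 90]

Sorted: [51, 55, 55, 65, 87, 90]


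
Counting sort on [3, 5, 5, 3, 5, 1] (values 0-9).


Input: [3, 5, 5, 3, 5, 1]
Counts: [0, 1, 0, 2, 0, 3, 0, 0, 0, 0]

Sorted: [1, 3, 3, 5, 5, 5]


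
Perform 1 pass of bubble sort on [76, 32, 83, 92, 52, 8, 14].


Initial: [76, 32, 83, 92, 52, 8, 14]
Pass 1: [32, 76, 83, 52, 8, 14, 92] (4 swaps)

After 1 pass: [32, 76, 83, 52, 8, 14, 92]


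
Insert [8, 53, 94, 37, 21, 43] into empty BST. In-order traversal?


Insert 8: root
Insert 53: R from 8
Insert 94: R from 8 -> R from 53
Insert 37: R from 8 -> L from 53
Insert 21: R from 8 -> L from 53 -> L from 37
Insert 43: R from 8 -> L from 53 -> R from 37

In-order: [8, 21, 37, 43, 53, 94]


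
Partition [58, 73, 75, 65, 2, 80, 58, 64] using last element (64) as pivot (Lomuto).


Pivot: 64
  58 <= 64: advance i (no swap)
  2 <= 64: swap -> [58, 2, 75, 65, 73, 80, 58, 64]
  58 <= 64: swap -> [58, 2, 58, 65, 73, 80, 75, 64]
Place pivot at 3: [58, 2, 58, 64, 73, 80, 75, 65]

Partitioned: [58, 2, 58, 64, 73, 80, 75, 65]


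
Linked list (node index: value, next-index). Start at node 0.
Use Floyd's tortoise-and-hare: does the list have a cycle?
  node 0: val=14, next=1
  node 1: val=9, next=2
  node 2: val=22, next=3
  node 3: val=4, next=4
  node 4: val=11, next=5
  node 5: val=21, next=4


Floyd's tortoise (slow, +1) and hare (fast, +2):
  init: slow=0, fast=0
  step 1: slow=1, fast=2
  step 2: slow=2, fast=4
  step 3: slow=3, fast=4
  step 4: slow=4, fast=4
  slow == fast at node 4: cycle detected

Cycle: yes


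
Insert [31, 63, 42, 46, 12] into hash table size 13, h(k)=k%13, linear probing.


Insert 31: h=5 -> slot 5
Insert 63: h=11 -> slot 11
Insert 42: h=3 -> slot 3
Insert 46: h=7 -> slot 7
Insert 12: h=12 -> slot 12

Table: [None, None, None, 42, None, 31, None, 46, None, None, None, 63, 12]


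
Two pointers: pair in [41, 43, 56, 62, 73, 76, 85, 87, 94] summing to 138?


lo=0(41)+hi=8(94)=135
lo=1(43)+hi=8(94)=137
lo=2(56)+hi=8(94)=150
lo=2(56)+hi=7(87)=143
lo=2(56)+hi=6(85)=141
lo=2(56)+hi=5(76)=132
lo=3(62)+hi=5(76)=138

Yes: 62+76=138


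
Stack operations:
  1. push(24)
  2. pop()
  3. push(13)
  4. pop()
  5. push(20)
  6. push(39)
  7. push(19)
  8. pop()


push(24) -> [24]
pop()->24, []
push(13) -> [13]
pop()->13, []
push(20) -> [20]
push(39) -> [20, 39]
push(19) -> [20, 39, 19]
pop()->19, [20, 39]

Final stack: [20, 39]


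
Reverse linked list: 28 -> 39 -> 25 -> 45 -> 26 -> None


Step 1: curr=28, set curr.next=prev(None) | reversed so far: 28
Step 2: curr=39, set curr.next=prev(28) | reversed so far: 39 -> 28
Step 3: curr=25, set curr.next=prev(39) | reversed so far: 25 -> 39 -> 28
Step 4: curr=45, set curr.next=prev(25) | reversed so far: 45 -> 25 -> 39 -> 28
Step 5: curr=26, set curr.next=prev(45) | reversed so far: 26 -> 45 -> 25 -> 39 -> 28

26 -> 45 -> 25 -> 39 -> 28 -> None


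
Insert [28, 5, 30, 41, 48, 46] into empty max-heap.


Insert 28: [28]
Insert 5: [28, 5]
Insert 30: [30, 5, 28]
Insert 41: [41, 30, 28, 5]
Insert 48: [48, 41, 28, 5, 30]
Insert 46: [48, 41, 46, 5, 30, 28]

Final heap: [48, 41, 46, 5, 30, 28]


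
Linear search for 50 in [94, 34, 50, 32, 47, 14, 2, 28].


i=0: 94!=50
i=1: 34!=50
i=2: 50==50 found!

Found at 2, 3 comps


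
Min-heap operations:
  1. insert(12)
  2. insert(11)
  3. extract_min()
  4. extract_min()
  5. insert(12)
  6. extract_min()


insert(12) -> [12]
insert(11) -> [11, 12]
extract_min()->11, [12]
extract_min()->12, []
insert(12) -> [12]
extract_min()->12, []

Final heap: []


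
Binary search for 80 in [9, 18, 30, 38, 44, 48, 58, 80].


Step 1: lo=0, hi=7, mid=3, val=38
Step 2: lo=4, hi=7, mid=5, val=48
Step 3: lo=6, hi=7, mid=6, val=58
Step 4: lo=7, hi=7, mid=7, val=80

Found at index 7


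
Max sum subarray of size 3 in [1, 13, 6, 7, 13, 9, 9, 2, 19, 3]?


[0:3]: 20
[1:4]: 26
[2:5]: 26
[3:6]: 29
[4:7]: 31
[5:8]: 20
[6:9]: 30
[7:10]: 24

Max: 31 at [4:7]


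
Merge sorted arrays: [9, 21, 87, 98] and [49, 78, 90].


Take 9 from A
Take 21 from A
Take 49 from B
Take 78 from B
Take 87 from A
Take 90 from B

Merged: [9, 21, 49, 78, 87, 90, 98]


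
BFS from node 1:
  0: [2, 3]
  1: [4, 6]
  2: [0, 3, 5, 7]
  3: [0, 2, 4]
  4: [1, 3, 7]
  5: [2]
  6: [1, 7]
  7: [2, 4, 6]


Visit 1, enqueue [4, 6]
Visit 4, enqueue [3, 7]
Visit 6, enqueue []
Visit 3, enqueue [0, 2]
Visit 7, enqueue []
Visit 0, enqueue []
Visit 2, enqueue [5]
Visit 5, enqueue []

BFS order: [1, 4, 6, 3, 7, 0, 2, 5]


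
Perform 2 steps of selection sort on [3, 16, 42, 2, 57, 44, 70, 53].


Initial: [3, 16, 42, 2, 57, 44, 70, 53]
Step 1: min=2 at 3
  Swap: [2, 16, 42, 3, 57, 44, 70, 53]
Step 2: min=3 at 3
  Swap: [2, 3, 42, 16, 57, 44, 70, 53]

After 2 steps: [2, 3, 42, 16, 57, 44, 70, 53]


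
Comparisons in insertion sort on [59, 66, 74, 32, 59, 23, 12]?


Algorithm: insertion sort
Input: [59, 66, 74, 32, 59, 23, 12]
Sorted: [12, 23, 32, 59, 59, 66, 74]

19


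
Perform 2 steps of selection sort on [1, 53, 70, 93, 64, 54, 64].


Initial: [1, 53, 70, 93, 64, 54, 64]
Step 1: min=1 at 0
  Swap: [1, 53, 70, 93, 64, 54, 64]
Step 2: min=53 at 1
  Swap: [1, 53, 70, 93, 64, 54, 64]

After 2 steps: [1, 53, 70, 93, 64, 54, 64]


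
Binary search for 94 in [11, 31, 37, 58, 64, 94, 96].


Step 1: lo=0, hi=6, mid=3, val=58
Step 2: lo=4, hi=6, mid=5, val=94

Found at index 5


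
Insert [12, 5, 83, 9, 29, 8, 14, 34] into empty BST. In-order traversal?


Insert 12: root
Insert 5: L from 12
Insert 83: R from 12
Insert 9: L from 12 -> R from 5
Insert 29: R from 12 -> L from 83
Insert 8: L from 12 -> R from 5 -> L from 9
Insert 14: R from 12 -> L from 83 -> L from 29
Insert 34: R from 12 -> L from 83 -> R from 29

In-order: [5, 8, 9, 12, 14, 29, 34, 83]


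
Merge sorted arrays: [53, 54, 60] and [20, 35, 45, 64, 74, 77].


Take 20 from B
Take 35 from B
Take 45 from B
Take 53 from A
Take 54 from A
Take 60 from A

Merged: [20, 35, 45, 53, 54, 60, 64, 74, 77]


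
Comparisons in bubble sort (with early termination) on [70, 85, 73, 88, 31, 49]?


Algorithm: bubble sort (with early termination)
Input: [70, 85, 73, 88, 31, 49]
Sorted: [31, 49, 70, 73, 85, 88]

15


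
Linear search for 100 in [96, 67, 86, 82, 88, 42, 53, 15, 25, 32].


i=0: 96!=100
i=1: 67!=100
i=2: 86!=100
i=3: 82!=100
i=4: 88!=100
i=5: 42!=100
i=6: 53!=100
i=7: 15!=100
i=8: 25!=100
i=9: 32!=100

Not found, 10 comps


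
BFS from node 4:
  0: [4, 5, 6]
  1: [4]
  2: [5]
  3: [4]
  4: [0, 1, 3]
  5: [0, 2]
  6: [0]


Visit 4, enqueue [0, 1, 3]
Visit 0, enqueue [5, 6]
Visit 1, enqueue []
Visit 3, enqueue []
Visit 5, enqueue [2]
Visit 6, enqueue []
Visit 2, enqueue []

BFS order: [4, 0, 1, 3, 5, 6, 2]


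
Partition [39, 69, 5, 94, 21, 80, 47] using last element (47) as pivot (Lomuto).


Pivot: 47
  39 <= 47: advance i (no swap)
  5 <= 47: swap -> [39, 5, 69, 94, 21, 80, 47]
  21 <= 47: swap -> [39, 5, 21, 94, 69, 80, 47]
Place pivot at 3: [39, 5, 21, 47, 69, 80, 94]

Partitioned: [39, 5, 21, 47, 69, 80, 94]


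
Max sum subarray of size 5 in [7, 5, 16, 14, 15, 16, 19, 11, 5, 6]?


[0:5]: 57
[1:6]: 66
[2:7]: 80
[3:8]: 75
[4:9]: 66
[5:10]: 57

Max: 80 at [2:7]


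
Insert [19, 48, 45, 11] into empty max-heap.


Insert 19: [19]
Insert 48: [48, 19]
Insert 45: [48, 19, 45]
Insert 11: [48, 19, 45, 11]

Final heap: [48, 19, 45, 11]


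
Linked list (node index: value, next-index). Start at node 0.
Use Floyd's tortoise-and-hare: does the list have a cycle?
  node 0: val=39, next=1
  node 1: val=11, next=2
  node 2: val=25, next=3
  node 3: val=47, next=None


Floyd's tortoise (slow, +1) and hare (fast, +2):
  init: slow=0, fast=0
  step 1: slow=1, fast=2
  step 2: fast 2->3->None, no cycle

Cycle: no


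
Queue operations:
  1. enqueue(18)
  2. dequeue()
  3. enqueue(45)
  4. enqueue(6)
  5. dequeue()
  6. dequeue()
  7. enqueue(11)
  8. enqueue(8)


enqueue(18) -> [18]
dequeue()->18, []
enqueue(45) -> [45]
enqueue(6) -> [45, 6]
dequeue()->45, [6]
dequeue()->6, []
enqueue(11) -> [11]
enqueue(8) -> [11, 8]

Final queue: [11, 8]


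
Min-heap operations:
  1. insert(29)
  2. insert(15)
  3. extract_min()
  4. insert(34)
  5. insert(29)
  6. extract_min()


insert(29) -> [29]
insert(15) -> [15, 29]
extract_min()->15, [29]
insert(34) -> [29, 34]
insert(29) -> [29, 34, 29]
extract_min()->29, [29, 34]

Final heap: [29, 34]


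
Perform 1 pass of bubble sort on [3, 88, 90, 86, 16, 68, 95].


Initial: [3, 88, 90, 86, 16, 68, 95]
Pass 1: [3, 88, 86, 16, 68, 90, 95] (3 swaps)

After 1 pass: [3, 88, 86, 16, 68, 90, 95]


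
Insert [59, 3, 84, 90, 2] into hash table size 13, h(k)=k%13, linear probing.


Insert 59: h=7 -> slot 7
Insert 3: h=3 -> slot 3
Insert 84: h=6 -> slot 6
Insert 90: h=12 -> slot 12
Insert 2: h=2 -> slot 2

Table: [None, None, 2, 3, None, None, 84, 59, None, None, None, None, 90]


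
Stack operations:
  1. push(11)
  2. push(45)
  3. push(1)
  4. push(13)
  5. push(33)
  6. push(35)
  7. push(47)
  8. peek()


push(11) -> [11]
push(45) -> [11, 45]
push(1) -> [11, 45, 1]
push(13) -> [11, 45, 1, 13]
push(33) -> [11, 45, 1, 13, 33]
push(35) -> [11, 45, 1, 13, 33, 35]
push(47) -> [11, 45, 1, 13, 33, 35, 47]
peek()->47

Final stack: [11, 45, 1, 13, 33, 35, 47]


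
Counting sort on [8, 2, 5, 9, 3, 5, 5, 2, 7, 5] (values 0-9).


Input: [8, 2, 5, 9, 3, 5, 5, 2, 7, 5]
Counts: [0, 0, 2, 1, 0, 4, 0, 1, 1, 1]

Sorted: [2, 2, 3, 5, 5, 5, 5, 7, 8, 9]


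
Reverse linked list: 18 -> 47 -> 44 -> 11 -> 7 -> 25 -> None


Step 1: curr=18, set curr.next=prev(None) | reversed so far: 18
Step 2: curr=47, set curr.next=prev(18) | reversed so far: 47 -> 18
Step 3: curr=44, set curr.next=prev(47) | reversed so far: 44 -> 47 -> 18
Step 4: curr=11, set curr.next=prev(44) | reversed so far: 11 -> 44 -> 47 -> 18
Step 5: curr=7, set curr.next=prev(11) | reversed so far: 7 -> 11 -> 44 -> 47 -> 18
Step 6: curr=25, set curr.next=prev(7) | reversed so far: 25 -> 7 -> 11 -> 44 -> 47 -> 18

25 -> 7 -> 11 -> 44 -> 47 -> 18 -> None


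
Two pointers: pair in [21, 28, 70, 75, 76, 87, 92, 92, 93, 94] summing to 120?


lo=0(21)+hi=9(94)=115
lo=1(28)+hi=9(94)=122
lo=1(28)+hi=8(93)=121
lo=1(28)+hi=7(92)=120

Yes: 28+92=120


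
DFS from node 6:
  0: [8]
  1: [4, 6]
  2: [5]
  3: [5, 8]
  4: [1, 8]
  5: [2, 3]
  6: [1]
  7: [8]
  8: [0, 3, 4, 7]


Visit 6, push [1]
Visit 1, push [4]
Visit 4, push [8]
Visit 8, push [7, 3, 0]
Visit 0, push []
Visit 3, push [5]
Visit 5, push [2]
Visit 2, push []
Visit 7, push []

DFS order: [6, 1, 4, 8, 0, 3, 5, 2, 7]


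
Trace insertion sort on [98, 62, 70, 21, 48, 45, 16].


Initial: [98, 62, 70, 21, 48, 45, 16]
Insert 62: [62, 98, 70, 21, 48, 45, 16]
Insert 70: [62, 70, 98, 21, 48, 45, 16]
Insert 21: [21, 62, 70, 98, 48, 45, 16]
Insert 48: [21, 48, 62, 70, 98, 45, 16]
Insert 45: [21, 45, 48, 62, 70, 98, 16]
Insert 16: [16, 21, 45, 48, 62, 70, 98]

Sorted: [16, 21, 45, 48, 62, 70, 98]


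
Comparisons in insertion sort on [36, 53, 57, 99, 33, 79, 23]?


Algorithm: insertion sort
Input: [36, 53, 57, 99, 33, 79, 23]
Sorted: [23, 33, 36, 53, 57, 79, 99]

15


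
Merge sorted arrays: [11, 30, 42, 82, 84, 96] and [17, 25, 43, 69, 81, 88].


Take 11 from A
Take 17 from B
Take 25 from B
Take 30 from A
Take 42 from A
Take 43 from B
Take 69 from B
Take 81 from B
Take 82 from A
Take 84 from A
Take 88 from B

Merged: [11, 17, 25, 30, 42, 43, 69, 81, 82, 84, 88, 96]


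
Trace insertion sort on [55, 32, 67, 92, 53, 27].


Initial: [55, 32, 67, 92, 53, 27]
Insert 32: [32, 55, 67, 92, 53, 27]
Insert 67: [32, 55, 67, 92, 53, 27]
Insert 92: [32, 55, 67, 92, 53, 27]
Insert 53: [32, 53, 55, 67, 92, 27]
Insert 27: [27, 32, 53, 55, 67, 92]

Sorted: [27, 32, 53, 55, 67, 92]


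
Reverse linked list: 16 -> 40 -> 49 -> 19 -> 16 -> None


Step 1: curr=16, set curr.next=prev(None) | reversed so far: 16
Step 2: curr=40, set curr.next=prev(16) | reversed so far: 40 -> 16
Step 3: curr=49, set curr.next=prev(40) | reversed so far: 49 -> 40 -> 16
Step 4: curr=19, set curr.next=prev(49) | reversed so far: 19 -> 49 -> 40 -> 16
Step 5: curr=16, set curr.next=prev(19) | reversed so far: 16 -> 19 -> 49 -> 40 -> 16

16 -> 19 -> 49 -> 40 -> 16 -> None


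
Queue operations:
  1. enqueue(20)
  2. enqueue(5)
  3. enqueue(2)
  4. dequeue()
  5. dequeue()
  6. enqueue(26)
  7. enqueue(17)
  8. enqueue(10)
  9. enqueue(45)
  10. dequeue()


enqueue(20) -> [20]
enqueue(5) -> [20, 5]
enqueue(2) -> [20, 5, 2]
dequeue()->20, [5, 2]
dequeue()->5, [2]
enqueue(26) -> [2, 26]
enqueue(17) -> [2, 26, 17]
enqueue(10) -> [2, 26, 17, 10]
enqueue(45) -> [2, 26, 17, 10, 45]
dequeue()->2, [26, 17, 10, 45]

Final queue: [26, 17, 10, 45]


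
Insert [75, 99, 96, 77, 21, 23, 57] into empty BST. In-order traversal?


Insert 75: root
Insert 99: R from 75
Insert 96: R from 75 -> L from 99
Insert 77: R from 75 -> L from 99 -> L from 96
Insert 21: L from 75
Insert 23: L from 75 -> R from 21
Insert 57: L from 75 -> R from 21 -> R from 23

In-order: [21, 23, 57, 75, 77, 96, 99]


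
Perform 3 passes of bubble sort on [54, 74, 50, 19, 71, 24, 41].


Initial: [54, 74, 50, 19, 71, 24, 41]
Pass 1: [54, 50, 19, 71, 24, 41, 74] (5 swaps)
Pass 2: [50, 19, 54, 24, 41, 71, 74] (4 swaps)
Pass 3: [19, 50, 24, 41, 54, 71, 74] (3 swaps)

After 3 passes: [19, 50, 24, 41, 54, 71, 74]


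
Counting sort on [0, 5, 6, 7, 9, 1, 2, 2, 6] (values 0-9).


Input: [0, 5, 6, 7, 9, 1, 2, 2, 6]
Counts: [1, 1, 2, 0, 0, 1, 2, 1, 0, 1]

Sorted: [0, 1, 2, 2, 5, 6, 6, 7, 9]


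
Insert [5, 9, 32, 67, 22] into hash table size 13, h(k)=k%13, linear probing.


Insert 5: h=5 -> slot 5
Insert 9: h=9 -> slot 9
Insert 32: h=6 -> slot 6
Insert 67: h=2 -> slot 2
Insert 22: h=9, 1 probes -> slot 10

Table: [None, None, 67, None, None, 5, 32, None, None, 9, 22, None, None]


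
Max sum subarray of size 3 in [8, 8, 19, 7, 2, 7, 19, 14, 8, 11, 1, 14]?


[0:3]: 35
[1:4]: 34
[2:5]: 28
[3:6]: 16
[4:7]: 28
[5:8]: 40
[6:9]: 41
[7:10]: 33
[8:11]: 20
[9:12]: 26

Max: 41 at [6:9]


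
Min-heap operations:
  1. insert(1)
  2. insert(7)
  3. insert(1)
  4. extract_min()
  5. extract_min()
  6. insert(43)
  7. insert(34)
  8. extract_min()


insert(1) -> [1]
insert(7) -> [1, 7]
insert(1) -> [1, 7, 1]
extract_min()->1, [1, 7]
extract_min()->1, [7]
insert(43) -> [7, 43]
insert(34) -> [7, 43, 34]
extract_min()->7, [34, 43]

Final heap: [34, 43]


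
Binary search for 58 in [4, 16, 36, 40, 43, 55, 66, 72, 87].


Step 1: lo=0, hi=8, mid=4, val=43
Step 2: lo=5, hi=8, mid=6, val=66
Step 3: lo=5, hi=5, mid=5, val=55

Not found


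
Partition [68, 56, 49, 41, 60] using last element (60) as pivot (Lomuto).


Pivot: 60
  56 <= 60: swap -> [56, 68, 49, 41, 60]
  49 <= 60: swap -> [56, 49, 68, 41, 60]
  41 <= 60: swap -> [56, 49, 41, 68, 60]
Place pivot at 3: [56, 49, 41, 60, 68]

Partitioned: [56, 49, 41, 60, 68]


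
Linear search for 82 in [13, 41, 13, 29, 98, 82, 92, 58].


i=0: 13!=82
i=1: 41!=82
i=2: 13!=82
i=3: 29!=82
i=4: 98!=82
i=5: 82==82 found!

Found at 5, 6 comps


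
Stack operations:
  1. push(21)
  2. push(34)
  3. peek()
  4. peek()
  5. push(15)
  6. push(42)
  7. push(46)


push(21) -> [21]
push(34) -> [21, 34]
peek()->34
peek()->34
push(15) -> [21, 34, 15]
push(42) -> [21, 34, 15, 42]
push(46) -> [21, 34, 15, 42, 46]

Final stack: [21, 34, 15, 42, 46]


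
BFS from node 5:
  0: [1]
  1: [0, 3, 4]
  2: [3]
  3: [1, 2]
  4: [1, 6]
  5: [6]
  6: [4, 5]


Visit 5, enqueue [6]
Visit 6, enqueue [4]
Visit 4, enqueue [1]
Visit 1, enqueue [0, 3]
Visit 0, enqueue []
Visit 3, enqueue [2]
Visit 2, enqueue []

BFS order: [5, 6, 4, 1, 0, 3, 2]


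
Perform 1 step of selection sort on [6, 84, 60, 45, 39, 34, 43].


Initial: [6, 84, 60, 45, 39, 34, 43]
Step 1: min=6 at 0
  Swap: [6, 84, 60, 45, 39, 34, 43]

After 1 step: [6, 84, 60, 45, 39, 34, 43]


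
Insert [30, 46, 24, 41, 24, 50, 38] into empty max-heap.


Insert 30: [30]
Insert 46: [46, 30]
Insert 24: [46, 30, 24]
Insert 41: [46, 41, 24, 30]
Insert 24: [46, 41, 24, 30, 24]
Insert 50: [50, 41, 46, 30, 24, 24]
Insert 38: [50, 41, 46, 30, 24, 24, 38]

Final heap: [50, 41, 46, 30, 24, 24, 38]


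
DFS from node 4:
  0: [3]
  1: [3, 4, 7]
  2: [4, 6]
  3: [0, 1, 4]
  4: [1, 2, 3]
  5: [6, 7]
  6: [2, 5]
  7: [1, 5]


Visit 4, push [3, 2, 1]
Visit 1, push [7, 3]
Visit 3, push [0]
Visit 0, push []
Visit 7, push [5]
Visit 5, push [6]
Visit 6, push [2]
Visit 2, push []

DFS order: [4, 1, 3, 0, 7, 5, 6, 2]


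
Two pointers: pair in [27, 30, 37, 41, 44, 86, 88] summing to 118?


lo=0(27)+hi=6(88)=115
lo=1(30)+hi=6(88)=118

Yes: 30+88=118


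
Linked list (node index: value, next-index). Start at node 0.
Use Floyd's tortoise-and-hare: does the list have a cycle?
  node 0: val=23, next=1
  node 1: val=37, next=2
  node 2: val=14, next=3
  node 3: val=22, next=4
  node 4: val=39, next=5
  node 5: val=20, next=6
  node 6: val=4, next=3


Floyd's tortoise (slow, +1) and hare (fast, +2):
  init: slow=0, fast=0
  step 1: slow=1, fast=2
  step 2: slow=2, fast=4
  step 3: slow=3, fast=6
  step 4: slow=4, fast=4
  slow == fast at node 4: cycle detected

Cycle: yes


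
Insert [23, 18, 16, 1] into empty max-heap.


Insert 23: [23]
Insert 18: [23, 18]
Insert 16: [23, 18, 16]
Insert 1: [23, 18, 16, 1]

Final heap: [23, 18, 16, 1]


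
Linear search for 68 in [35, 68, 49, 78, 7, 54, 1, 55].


i=0: 35!=68
i=1: 68==68 found!

Found at 1, 2 comps


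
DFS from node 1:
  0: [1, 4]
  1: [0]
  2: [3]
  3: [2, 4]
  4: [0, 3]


Visit 1, push [0]
Visit 0, push [4]
Visit 4, push [3]
Visit 3, push [2]
Visit 2, push []

DFS order: [1, 0, 4, 3, 2]


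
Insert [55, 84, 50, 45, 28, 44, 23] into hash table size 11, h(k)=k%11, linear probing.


Insert 55: h=0 -> slot 0
Insert 84: h=7 -> slot 7
Insert 50: h=6 -> slot 6
Insert 45: h=1 -> slot 1
Insert 28: h=6, 2 probes -> slot 8
Insert 44: h=0, 2 probes -> slot 2
Insert 23: h=1, 2 probes -> slot 3

Table: [55, 45, 44, 23, None, None, 50, 84, 28, None, None]


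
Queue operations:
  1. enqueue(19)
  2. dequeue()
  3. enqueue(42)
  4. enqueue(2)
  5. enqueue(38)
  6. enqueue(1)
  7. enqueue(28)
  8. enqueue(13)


enqueue(19) -> [19]
dequeue()->19, []
enqueue(42) -> [42]
enqueue(2) -> [42, 2]
enqueue(38) -> [42, 2, 38]
enqueue(1) -> [42, 2, 38, 1]
enqueue(28) -> [42, 2, 38, 1, 28]
enqueue(13) -> [42, 2, 38, 1, 28, 13]

Final queue: [42, 2, 38, 1, 28, 13]


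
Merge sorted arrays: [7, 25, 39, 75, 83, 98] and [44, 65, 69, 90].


Take 7 from A
Take 25 from A
Take 39 from A
Take 44 from B
Take 65 from B
Take 69 from B
Take 75 from A
Take 83 from A
Take 90 from B

Merged: [7, 25, 39, 44, 65, 69, 75, 83, 90, 98]


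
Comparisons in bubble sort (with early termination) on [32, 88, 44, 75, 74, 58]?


Algorithm: bubble sort (with early termination)
Input: [32, 88, 44, 75, 74, 58]
Sorted: [32, 44, 58, 74, 75, 88]

14


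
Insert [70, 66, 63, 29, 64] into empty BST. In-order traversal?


Insert 70: root
Insert 66: L from 70
Insert 63: L from 70 -> L from 66
Insert 29: L from 70 -> L from 66 -> L from 63
Insert 64: L from 70 -> L from 66 -> R from 63

In-order: [29, 63, 64, 66, 70]


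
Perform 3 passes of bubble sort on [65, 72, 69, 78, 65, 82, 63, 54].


Initial: [65, 72, 69, 78, 65, 82, 63, 54]
Pass 1: [65, 69, 72, 65, 78, 63, 54, 82] (4 swaps)
Pass 2: [65, 69, 65, 72, 63, 54, 78, 82] (3 swaps)
Pass 3: [65, 65, 69, 63, 54, 72, 78, 82] (3 swaps)

After 3 passes: [65, 65, 69, 63, 54, 72, 78, 82]


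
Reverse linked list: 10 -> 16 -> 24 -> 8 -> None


Step 1: curr=10, set curr.next=prev(None) | reversed so far: 10
Step 2: curr=16, set curr.next=prev(10) | reversed so far: 16 -> 10
Step 3: curr=24, set curr.next=prev(16) | reversed so far: 24 -> 16 -> 10
Step 4: curr=8, set curr.next=prev(24) | reversed so far: 8 -> 24 -> 16 -> 10

8 -> 24 -> 16 -> 10 -> None


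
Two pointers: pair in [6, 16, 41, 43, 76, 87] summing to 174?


lo=0(6)+hi=5(87)=93
lo=1(16)+hi=5(87)=103
lo=2(41)+hi=5(87)=128
lo=3(43)+hi=5(87)=130
lo=4(76)+hi=5(87)=163

No pair found


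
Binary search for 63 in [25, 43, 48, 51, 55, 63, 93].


Step 1: lo=0, hi=6, mid=3, val=51
Step 2: lo=4, hi=6, mid=5, val=63

Found at index 5


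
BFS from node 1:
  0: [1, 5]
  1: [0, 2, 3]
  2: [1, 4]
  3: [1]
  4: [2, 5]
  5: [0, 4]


Visit 1, enqueue [0, 2, 3]
Visit 0, enqueue [5]
Visit 2, enqueue [4]
Visit 3, enqueue []
Visit 5, enqueue []
Visit 4, enqueue []

BFS order: [1, 0, 2, 3, 5, 4]


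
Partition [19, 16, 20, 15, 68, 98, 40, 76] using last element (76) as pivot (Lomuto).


Pivot: 76
  19 <= 76: advance i (no swap)
  16 <= 76: advance i (no swap)
  20 <= 76: advance i (no swap)
  15 <= 76: advance i (no swap)
  68 <= 76: advance i (no swap)
  40 <= 76: swap -> [19, 16, 20, 15, 68, 40, 98, 76]
Place pivot at 6: [19, 16, 20, 15, 68, 40, 76, 98]

Partitioned: [19, 16, 20, 15, 68, 40, 76, 98]


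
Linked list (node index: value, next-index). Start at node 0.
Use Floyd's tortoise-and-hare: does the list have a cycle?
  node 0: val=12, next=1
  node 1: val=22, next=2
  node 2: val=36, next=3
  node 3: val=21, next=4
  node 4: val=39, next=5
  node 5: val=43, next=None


Floyd's tortoise (slow, +1) and hare (fast, +2):
  init: slow=0, fast=0
  step 1: slow=1, fast=2
  step 2: slow=2, fast=4
  step 3: fast 4->5->None, no cycle

Cycle: no


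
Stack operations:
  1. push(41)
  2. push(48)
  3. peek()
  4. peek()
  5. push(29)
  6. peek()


push(41) -> [41]
push(48) -> [41, 48]
peek()->48
peek()->48
push(29) -> [41, 48, 29]
peek()->29

Final stack: [41, 48, 29]


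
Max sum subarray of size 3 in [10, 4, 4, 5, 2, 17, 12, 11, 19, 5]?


[0:3]: 18
[1:4]: 13
[2:5]: 11
[3:6]: 24
[4:7]: 31
[5:8]: 40
[6:9]: 42
[7:10]: 35

Max: 42 at [6:9]


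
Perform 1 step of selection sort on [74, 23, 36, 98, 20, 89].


Initial: [74, 23, 36, 98, 20, 89]
Step 1: min=20 at 4
  Swap: [20, 23, 36, 98, 74, 89]

After 1 step: [20, 23, 36, 98, 74, 89]


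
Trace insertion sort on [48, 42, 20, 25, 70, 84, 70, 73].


Initial: [48, 42, 20, 25, 70, 84, 70, 73]
Insert 42: [42, 48, 20, 25, 70, 84, 70, 73]
Insert 20: [20, 42, 48, 25, 70, 84, 70, 73]
Insert 25: [20, 25, 42, 48, 70, 84, 70, 73]
Insert 70: [20, 25, 42, 48, 70, 84, 70, 73]
Insert 84: [20, 25, 42, 48, 70, 84, 70, 73]
Insert 70: [20, 25, 42, 48, 70, 70, 84, 73]
Insert 73: [20, 25, 42, 48, 70, 70, 73, 84]

Sorted: [20, 25, 42, 48, 70, 70, 73, 84]


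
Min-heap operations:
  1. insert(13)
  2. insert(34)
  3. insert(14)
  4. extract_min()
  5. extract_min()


insert(13) -> [13]
insert(34) -> [13, 34]
insert(14) -> [13, 34, 14]
extract_min()->13, [14, 34]
extract_min()->14, [34]

Final heap: [34]


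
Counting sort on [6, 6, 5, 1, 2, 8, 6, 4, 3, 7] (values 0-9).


Input: [6, 6, 5, 1, 2, 8, 6, 4, 3, 7]
Counts: [0, 1, 1, 1, 1, 1, 3, 1, 1, 0]

Sorted: [1, 2, 3, 4, 5, 6, 6, 6, 7, 8]


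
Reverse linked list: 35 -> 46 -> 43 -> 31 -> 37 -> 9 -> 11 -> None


Step 1: curr=35, set curr.next=prev(None) | reversed so far: 35
Step 2: curr=46, set curr.next=prev(35) | reversed so far: 46 -> 35
Step 3: curr=43, set curr.next=prev(46) | reversed so far: 43 -> 46 -> 35
Step 4: curr=31, set curr.next=prev(43) | reversed so far: 31 -> 43 -> 46 -> 35
Step 5: curr=37, set curr.next=prev(31) | reversed so far: 37 -> 31 -> 43 -> 46 -> 35
Step 6: curr=9, set curr.next=prev(37) | reversed so far: 9 -> 37 -> 31 -> 43 -> 46 -> 35
Step 7: curr=11, set curr.next=prev(9) | reversed so far: 11 -> 9 -> 37 -> 31 -> 43 -> 46 -> 35

11 -> 9 -> 37 -> 31 -> 43 -> 46 -> 35 -> None


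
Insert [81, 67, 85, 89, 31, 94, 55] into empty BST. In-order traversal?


Insert 81: root
Insert 67: L from 81
Insert 85: R from 81
Insert 89: R from 81 -> R from 85
Insert 31: L from 81 -> L from 67
Insert 94: R from 81 -> R from 85 -> R from 89
Insert 55: L from 81 -> L from 67 -> R from 31

In-order: [31, 55, 67, 81, 85, 89, 94]


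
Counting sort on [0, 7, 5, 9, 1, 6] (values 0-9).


Input: [0, 7, 5, 9, 1, 6]
Counts: [1, 1, 0, 0, 0, 1, 1, 1, 0, 1]

Sorted: [0, 1, 5, 6, 7, 9]


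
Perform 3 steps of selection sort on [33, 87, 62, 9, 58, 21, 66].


Initial: [33, 87, 62, 9, 58, 21, 66]
Step 1: min=9 at 3
  Swap: [9, 87, 62, 33, 58, 21, 66]
Step 2: min=21 at 5
  Swap: [9, 21, 62, 33, 58, 87, 66]
Step 3: min=33 at 3
  Swap: [9, 21, 33, 62, 58, 87, 66]

After 3 steps: [9, 21, 33, 62, 58, 87, 66]


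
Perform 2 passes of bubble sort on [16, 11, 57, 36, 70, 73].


Initial: [16, 11, 57, 36, 70, 73]
Pass 1: [11, 16, 36, 57, 70, 73] (2 swaps)
Pass 2: [11, 16, 36, 57, 70, 73] (0 swaps)

After 2 passes: [11, 16, 36, 57, 70, 73]


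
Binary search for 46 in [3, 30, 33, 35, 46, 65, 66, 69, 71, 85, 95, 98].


Step 1: lo=0, hi=11, mid=5, val=65
Step 2: lo=0, hi=4, mid=2, val=33
Step 3: lo=3, hi=4, mid=3, val=35
Step 4: lo=4, hi=4, mid=4, val=46

Found at index 4


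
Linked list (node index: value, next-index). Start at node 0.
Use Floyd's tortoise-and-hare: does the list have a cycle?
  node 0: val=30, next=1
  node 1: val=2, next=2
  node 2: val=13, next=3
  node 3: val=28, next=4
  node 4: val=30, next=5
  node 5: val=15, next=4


Floyd's tortoise (slow, +1) and hare (fast, +2):
  init: slow=0, fast=0
  step 1: slow=1, fast=2
  step 2: slow=2, fast=4
  step 3: slow=3, fast=4
  step 4: slow=4, fast=4
  slow == fast at node 4: cycle detected

Cycle: yes


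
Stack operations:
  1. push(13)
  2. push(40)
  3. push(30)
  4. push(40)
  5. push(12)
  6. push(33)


push(13) -> [13]
push(40) -> [13, 40]
push(30) -> [13, 40, 30]
push(40) -> [13, 40, 30, 40]
push(12) -> [13, 40, 30, 40, 12]
push(33) -> [13, 40, 30, 40, 12, 33]

Final stack: [13, 40, 30, 40, 12, 33]


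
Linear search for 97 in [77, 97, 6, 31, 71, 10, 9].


i=0: 77!=97
i=1: 97==97 found!

Found at 1, 2 comps


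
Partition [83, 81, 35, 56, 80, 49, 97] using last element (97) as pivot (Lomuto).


Pivot: 97
  83 <= 97: advance i (no swap)
  81 <= 97: advance i (no swap)
  35 <= 97: advance i (no swap)
  56 <= 97: advance i (no swap)
  80 <= 97: advance i (no swap)
  49 <= 97: advance i (no swap)
Place pivot at 6: [83, 81, 35, 56, 80, 49, 97]

Partitioned: [83, 81, 35, 56, 80, 49, 97]


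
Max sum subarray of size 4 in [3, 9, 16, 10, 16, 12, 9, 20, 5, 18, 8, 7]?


[0:4]: 38
[1:5]: 51
[2:6]: 54
[3:7]: 47
[4:8]: 57
[5:9]: 46
[6:10]: 52
[7:11]: 51
[8:12]: 38

Max: 57 at [4:8]


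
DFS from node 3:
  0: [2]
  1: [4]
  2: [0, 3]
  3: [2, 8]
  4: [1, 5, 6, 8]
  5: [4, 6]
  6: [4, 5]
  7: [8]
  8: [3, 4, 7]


Visit 3, push [8, 2]
Visit 2, push [0]
Visit 0, push []
Visit 8, push [7, 4]
Visit 4, push [6, 5, 1]
Visit 1, push []
Visit 5, push [6]
Visit 6, push []
Visit 7, push []

DFS order: [3, 2, 0, 8, 4, 1, 5, 6, 7]


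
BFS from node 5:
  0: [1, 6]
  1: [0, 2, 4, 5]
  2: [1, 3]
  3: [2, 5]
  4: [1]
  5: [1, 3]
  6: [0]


Visit 5, enqueue [1, 3]
Visit 1, enqueue [0, 2, 4]
Visit 3, enqueue []
Visit 0, enqueue [6]
Visit 2, enqueue []
Visit 4, enqueue []
Visit 6, enqueue []

BFS order: [5, 1, 3, 0, 2, 4, 6]


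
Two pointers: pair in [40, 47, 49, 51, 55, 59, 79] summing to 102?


lo=0(40)+hi=6(79)=119
lo=0(40)+hi=5(59)=99
lo=1(47)+hi=5(59)=106
lo=1(47)+hi=4(55)=102

Yes: 47+55=102


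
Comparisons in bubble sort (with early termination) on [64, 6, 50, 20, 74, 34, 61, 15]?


Algorithm: bubble sort (with early termination)
Input: [64, 6, 50, 20, 74, 34, 61, 15]
Sorted: [6, 15, 20, 34, 50, 61, 64, 74]

28


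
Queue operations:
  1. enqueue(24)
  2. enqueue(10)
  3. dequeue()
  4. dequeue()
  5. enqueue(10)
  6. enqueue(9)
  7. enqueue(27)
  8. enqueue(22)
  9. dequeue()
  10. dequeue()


enqueue(24) -> [24]
enqueue(10) -> [24, 10]
dequeue()->24, [10]
dequeue()->10, []
enqueue(10) -> [10]
enqueue(9) -> [10, 9]
enqueue(27) -> [10, 9, 27]
enqueue(22) -> [10, 9, 27, 22]
dequeue()->10, [9, 27, 22]
dequeue()->9, [27, 22]

Final queue: [27, 22]


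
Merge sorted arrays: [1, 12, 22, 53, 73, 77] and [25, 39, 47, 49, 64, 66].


Take 1 from A
Take 12 from A
Take 22 from A
Take 25 from B
Take 39 from B
Take 47 from B
Take 49 from B
Take 53 from A
Take 64 from B
Take 66 from B

Merged: [1, 12, 22, 25, 39, 47, 49, 53, 64, 66, 73, 77]


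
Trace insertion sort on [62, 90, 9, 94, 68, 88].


Initial: [62, 90, 9, 94, 68, 88]
Insert 90: [62, 90, 9, 94, 68, 88]
Insert 9: [9, 62, 90, 94, 68, 88]
Insert 94: [9, 62, 90, 94, 68, 88]
Insert 68: [9, 62, 68, 90, 94, 88]
Insert 88: [9, 62, 68, 88, 90, 94]

Sorted: [9, 62, 68, 88, 90, 94]


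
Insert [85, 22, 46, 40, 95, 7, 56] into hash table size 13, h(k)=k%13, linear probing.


Insert 85: h=7 -> slot 7
Insert 22: h=9 -> slot 9
Insert 46: h=7, 1 probes -> slot 8
Insert 40: h=1 -> slot 1
Insert 95: h=4 -> slot 4
Insert 7: h=7, 3 probes -> slot 10
Insert 56: h=4, 1 probes -> slot 5

Table: [None, 40, None, None, 95, 56, None, 85, 46, 22, 7, None, None]


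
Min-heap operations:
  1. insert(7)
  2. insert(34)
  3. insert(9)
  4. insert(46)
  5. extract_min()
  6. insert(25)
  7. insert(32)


insert(7) -> [7]
insert(34) -> [7, 34]
insert(9) -> [7, 34, 9]
insert(46) -> [7, 34, 9, 46]
extract_min()->7, [9, 34, 46]
insert(25) -> [9, 25, 46, 34]
insert(32) -> [9, 25, 46, 34, 32]

Final heap: [9, 25, 46, 34, 32]


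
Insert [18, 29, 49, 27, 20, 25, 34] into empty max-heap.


Insert 18: [18]
Insert 29: [29, 18]
Insert 49: [49, 18, 29]
Insert 27: [49, 27, 29, 18]
Insert 20: [49, 27, 29, 18, 20]
Insert 25: [49, 27, 29, 18, 20, 25]
Insert 34: [49, 27, 34, 18, 20, 25, 29]

Final heap: [49, 27, 34, 18, 20, 25, 29]


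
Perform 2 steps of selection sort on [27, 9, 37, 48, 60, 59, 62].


Initial: [27, 9, 37, 48, 60, 59, 62]
Step 1: min=9 at 1
  Swap: [9, 27, 37, 48, 60, 59, 62]
Step 2: min=27 at 1
  Swap: [9, 27, 37, 48, 60, 59, 62]

After 2 steps: [9, 27, 37, 48, 60, 59, 62]


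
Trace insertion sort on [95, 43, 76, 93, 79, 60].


Initial: [95, 43, 76, 93, 79, 60]
Insert 43: [43, 95, 76, 93, 79, 60]
Insert 76: [43, 76, 95, 93, 79, 60]
Insert 93: [43, 76, 93, 95, 79, 60]
Insert 79: [43, 76, 79, 93, 95, 60]
Insert 60: [43, 60, 76, 79, 93, 95]

Sorted: [43, 60, 76, 79, 93, 95]


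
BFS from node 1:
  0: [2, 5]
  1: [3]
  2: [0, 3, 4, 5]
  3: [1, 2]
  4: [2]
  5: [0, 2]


Visit 1, enqueue [3]
Visit 3, enqueue [2]
Visit 2, enqueue [0, 4, 5]
Visit 0, enqueue []
Visit 4, enqueue []
Visit 5, enqueue []

BFS order: [1, 3, 2, 0, 4, 5]


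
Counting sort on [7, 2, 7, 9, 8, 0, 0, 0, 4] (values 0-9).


Input: [7, 2, 7, 9, 8, 0, 0, 0, 4]
Counts: [3, 0, 1, 0, 1, 0, 0, 2, 1, 1]

Sorted: [0, 0, 0, 2, 4, 7, 7, 8, 9]


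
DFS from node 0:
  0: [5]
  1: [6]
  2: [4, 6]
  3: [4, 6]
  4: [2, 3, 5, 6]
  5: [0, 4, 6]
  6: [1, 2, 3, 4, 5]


Visit 0, push [5]
Visit 5, push [6, 4]
Visit 4, push [6, 3, 2]
Visit 2, push [6]
Visit 6, push [3, 1]
Visit 1, push []
Visit 3, push []

DFS order: [0, 5, 4, 2, 6, 1, 3]


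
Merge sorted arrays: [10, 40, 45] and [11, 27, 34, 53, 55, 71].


Take 10 from A
Take 11 from B
Take 27 from B
Take 34 from B
Take 40 from A
Take 45 from A

Merged: [10, 11, 27, 34, 40, 45, 53, 55, 71]


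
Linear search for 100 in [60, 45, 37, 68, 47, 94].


i=0: 60!=100
i=1: 45!=100
i=2: 37!=100
i=3: 68!=100
i=4: 47!=100
i=5: 94!=100

Not found, 6 comps


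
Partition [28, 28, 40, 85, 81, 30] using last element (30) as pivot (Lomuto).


Pivot: 30
  28 <= 30: advance i (no swap)
  28 <= 30: advance i (no swap)
Place pivot at 2: [28, 28, 30, 85, 81, 40]

Partitioned: [28, 28, 30, 85, 81, 40]


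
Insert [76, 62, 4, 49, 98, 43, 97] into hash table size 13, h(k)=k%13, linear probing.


Insert 76: h=11 -> slot 11
Insert 62: h=10 -> slot 10
Insert 4: h=4 -> slot 4
Insert 49: h=10, 2 probes -> slot 12
Insert 98: h=7 -> slot 7
Insert 43: h=4, 1 probes -> slot 5
Insert 97: h=6 -> slot 6

Table: [None, None, None, None, 4, 43, 97, 98, None, None, 62, 76, 49]


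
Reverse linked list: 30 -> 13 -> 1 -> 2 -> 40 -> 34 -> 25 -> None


Step 1: curr=30, set curr.next=prev(None) | reversed so far: 30
Step 2: curr=13, set curr.next=prev(30) | reversed so far: 13 -> 30
Step 3: curr=1, set curr.next=prev(13) | reversed so far: 1 -> 13 -> 30
Step 4: curr=2, set curr.next=prev(1) | reversed so far: 2 -> 1 -> 13 -> 30
Step 5: curr=40, set curr.next=prev(2) | reversed so far: 40 -> 2 -> 1 -> 13 -> 30
Step 6: curr=34, set curr.next=prev(40) | reversed so far: 34 -> 40 -> 2 -> 1 -> 13 -> 30
Step 7: curr=25, set curr.next=prev(34) | reversed so far: 25 -> 34 -> 40 -> 2 -> 1 -> 13 -> 30

25 -> 34 -> 40 -> 2 -> 1 -> 13 -> 30 -> None


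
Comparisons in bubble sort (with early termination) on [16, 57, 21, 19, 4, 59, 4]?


Algorithm: bubble sort (with early termination)
Input: [16, 57, 21, 19, 4, 59, 4]
Sorted: [4, 4, 16, 19, 21, 57, 59]

21


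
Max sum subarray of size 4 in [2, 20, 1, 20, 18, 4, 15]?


[0:4]: 43
[1:5]: 59
[2:6]: 43
[3:7]: 57

Max: 59 at [1:5]


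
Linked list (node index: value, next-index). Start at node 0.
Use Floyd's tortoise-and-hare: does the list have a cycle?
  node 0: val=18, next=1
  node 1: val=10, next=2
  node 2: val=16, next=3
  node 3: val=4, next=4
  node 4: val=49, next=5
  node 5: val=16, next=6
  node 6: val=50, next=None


Floyd's tortoise (slow, +1) and hare (fast, +2):
  init: slow=0, fast=0
  step 1: slow=1, fast=2
  step 2: slow=2, fast=4
  step 3: slow=3, fast=6
  step 4: fast -> None, no cycle

Cycle: no
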